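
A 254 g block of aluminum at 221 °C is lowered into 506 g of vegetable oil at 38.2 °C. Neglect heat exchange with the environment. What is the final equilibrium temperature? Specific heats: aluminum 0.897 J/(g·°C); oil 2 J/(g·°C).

T_f ≈ 71.8 °C

T_f = Σ m_i c_i T_i / Σ m_i c_i:
T_f = (227.84×221 + 1012×38.2) / (227.84 + 1012)
    = 89011 / 1239.8 ≈ 71.79 °C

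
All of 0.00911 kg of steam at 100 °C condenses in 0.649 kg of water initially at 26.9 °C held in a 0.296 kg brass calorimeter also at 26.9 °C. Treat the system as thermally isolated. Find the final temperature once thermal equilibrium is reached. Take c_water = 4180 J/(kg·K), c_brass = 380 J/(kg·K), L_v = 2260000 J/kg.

T_f ≈ 35.1 °C

Heat gained plus heat lost sum to zero:
steam→water at 100 °C releases m L_v = 0.00911×2260000 = 20589
  condensate cools 100→T: 0.00911×4180×(T − 100) = 38.08(T − 100)
  original water: 2712.8(T − 26.9)
  cup: 112.48(T − 26.9)
2863.4 T = 20589 + 3808 + 76001 = 100397
T ≈ 35.06 °C, under the boiling point, so the assumption holds.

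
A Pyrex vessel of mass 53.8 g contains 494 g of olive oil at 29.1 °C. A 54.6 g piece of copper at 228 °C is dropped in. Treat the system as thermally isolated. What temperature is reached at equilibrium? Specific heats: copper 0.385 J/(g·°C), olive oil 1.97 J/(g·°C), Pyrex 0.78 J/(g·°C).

Taking heat into each body as positive, Σ m c ΔT = 0:
54.6·0.385·(T − 228) + 494·1.97·(T − 29.1) + 53.8·0.78·(T − 29.1) = 0
1036.2 T = 34333
T = 34333/1036.2 ≈ 33.14 °C

T_f ≈ 33.1 °C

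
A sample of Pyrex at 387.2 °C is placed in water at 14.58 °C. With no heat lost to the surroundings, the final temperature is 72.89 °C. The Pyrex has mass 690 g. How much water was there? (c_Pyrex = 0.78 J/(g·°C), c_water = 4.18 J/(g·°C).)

|Q_Pyrex| = |Q_water|:
690·0.78·(387.2 − 72.89) = m·4.18·(72.89 − 14.58)
243.74 m = 169162  ⇒  m ≈ 694 g

m ≈ 694 g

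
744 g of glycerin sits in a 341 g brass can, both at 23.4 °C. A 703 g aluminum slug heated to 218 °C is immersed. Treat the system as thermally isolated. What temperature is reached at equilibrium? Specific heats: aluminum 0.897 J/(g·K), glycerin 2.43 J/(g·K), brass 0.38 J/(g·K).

T_f ≈ 71.2 °C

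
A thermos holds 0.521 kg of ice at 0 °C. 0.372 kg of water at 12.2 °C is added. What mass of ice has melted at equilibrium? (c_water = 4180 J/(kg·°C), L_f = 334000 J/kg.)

Water can give up m c ΔT = 0.372·4180·12.2 = 18971 J before reaching 0 °C.
To melt every bit of ice: 0.521·334000 = 174014 J.
Since 18971 < 174014 J, not all the ice melts; equilibrium is at 0 °C.
m_melted·334000 = 18971  ⇒  m_melted ≈ 0.0568 kg.

m_melted ≈ 0.0568 kg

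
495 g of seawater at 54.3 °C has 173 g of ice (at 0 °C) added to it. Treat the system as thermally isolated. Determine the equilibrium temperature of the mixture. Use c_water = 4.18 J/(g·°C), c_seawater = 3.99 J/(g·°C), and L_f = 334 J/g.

Let T be the final temperature. ΣQ_i = 0:
melt ice: 173×334 = 57782; meltwater 0→T: 173×4.18×T = 723.14 T; seawater cools: 495×3.99×(T − 54.3) = 1975.1(T − 54.3)
2698.2 T = 107245 − 57782 = 49463
T ≈ 18.33 °C — above 0 °C, consistent with complete melting.

T_f ≈ 18.3 °C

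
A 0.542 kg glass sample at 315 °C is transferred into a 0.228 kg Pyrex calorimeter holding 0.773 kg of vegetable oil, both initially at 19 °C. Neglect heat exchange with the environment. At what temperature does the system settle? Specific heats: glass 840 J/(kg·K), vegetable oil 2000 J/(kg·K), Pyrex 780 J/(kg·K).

Heat gained plus heat lost sum to zero:
0.542·840·(T − 315) + 0.773·2000·(T − 19) + 0.228·780·(T − 19) = 0
2179.1 T = 176166
T = 176166 / 2179.1 = 80.8 °C

T_f ≈ 80.8 °C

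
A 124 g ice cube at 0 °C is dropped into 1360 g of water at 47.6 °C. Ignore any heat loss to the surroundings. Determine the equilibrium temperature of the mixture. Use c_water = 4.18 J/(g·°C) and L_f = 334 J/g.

Energy balance with sensible and latent terms:
latent heat to melt: 124·334 = 41416
  meltwater 0→T: 124·4.18·T = 518.32 T
  water: 5684.8(T − 47.6)
6203.1 T = 270596 − 41416 = 229180
T ≈ 36.95 °C (positive, so assuming full melt was valid).

T_f ≈ 36.9 °C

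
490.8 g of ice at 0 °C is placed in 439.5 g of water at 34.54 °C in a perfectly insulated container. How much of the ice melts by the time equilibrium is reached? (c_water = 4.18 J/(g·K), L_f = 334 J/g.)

m_melted ≈ 190 g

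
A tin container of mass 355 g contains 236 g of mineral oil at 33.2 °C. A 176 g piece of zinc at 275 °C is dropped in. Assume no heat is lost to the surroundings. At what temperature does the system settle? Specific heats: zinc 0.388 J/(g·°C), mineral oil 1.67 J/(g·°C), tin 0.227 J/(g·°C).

Heat gained plus heat lost sum to zero:
176*0.388*(T − 275) + 236*1.67*(T − 33.2) + 355*0.227*(T − 33.2) = 0
68.29(T − 275) + 394.12(T − 33.2) + 80.59(T − 33.2) = 0
(68.29 + 394.12 + 80.59) T = 68.29*275 + 394.12*33.2 + 80.59*33.2
T = 34539/542.99 ≈ 63.61 °C

T_f ≈ 63.6 °C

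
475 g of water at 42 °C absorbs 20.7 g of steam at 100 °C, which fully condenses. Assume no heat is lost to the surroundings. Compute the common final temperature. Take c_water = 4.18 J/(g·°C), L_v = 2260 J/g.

T_f ≈ 67.0 °C

Setting the total heat transfer to zero:
steam→water at 100 °C releases m L_v = 20.7·2260 = 46782; condensed water 100 °C→T: 86.53(T − 100); original water: 1985.5(T − 42)
2072 T = 46782 + 8652.6 + 83391 = 138826
T ≈ 67.00 °C, under the boiling point, so the assumption holds.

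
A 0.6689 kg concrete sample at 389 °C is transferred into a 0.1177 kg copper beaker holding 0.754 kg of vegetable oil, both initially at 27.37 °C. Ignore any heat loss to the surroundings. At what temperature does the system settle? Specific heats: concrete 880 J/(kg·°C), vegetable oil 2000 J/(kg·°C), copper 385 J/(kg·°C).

T_f ≈ 126.8 °C

T_f is the heat-capacity-weighted average of the initial temperatures:
T_f = (588.63·389 + 1508·27.37 + 45.31·27.37) / (588.63 + 1508 + 45.31)
    = 271492 / 2141.9 ≈ 126.75 °C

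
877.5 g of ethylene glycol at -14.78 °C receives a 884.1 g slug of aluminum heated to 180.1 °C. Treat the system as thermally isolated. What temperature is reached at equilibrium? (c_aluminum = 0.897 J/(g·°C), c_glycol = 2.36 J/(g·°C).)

T_f ≈ 39.2 °C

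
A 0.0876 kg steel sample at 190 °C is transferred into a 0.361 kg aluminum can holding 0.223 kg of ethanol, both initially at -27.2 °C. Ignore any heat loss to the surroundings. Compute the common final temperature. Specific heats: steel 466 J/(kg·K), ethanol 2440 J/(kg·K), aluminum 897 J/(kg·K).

T_f ≈ -17.4 °C

Let T be the final temperature. ΣQ_i = 0:
0.0876*466*(T − 190) + 0.223*2440*(T − (-27.2)) + 0.361*897*(T − (-27.2)) = 0
40.82(T − 190) + 544.12(T − (-27.2)) + 323.82(T − (-27.2)) = 0
(40.82 + 544.12 + 323.82) T = 40.82*190 + 544.12*(-27.2) + 323.82*(-27.2)
T = -15852 / 908.76 = -17.4 °C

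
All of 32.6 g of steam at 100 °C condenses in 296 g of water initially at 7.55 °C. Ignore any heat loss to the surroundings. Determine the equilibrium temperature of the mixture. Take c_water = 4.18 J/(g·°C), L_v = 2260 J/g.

Let T be the final temperature. ΣQ_i = 0:
steam→water at 100 °C releases m L_v = 32.6·2260 = 73676; condensed water 100 °C→T: 136.27(T − 100); water warms: 296·4.18·(T − 7.55) = 1237.3(T − 7.55)
1373.5 T = 73676 + 13627 + 9341.5 = 96644
T ≈ 70.36 °C, under the boiling point, so the assumption holds.

T_f ≈ 70.4 °C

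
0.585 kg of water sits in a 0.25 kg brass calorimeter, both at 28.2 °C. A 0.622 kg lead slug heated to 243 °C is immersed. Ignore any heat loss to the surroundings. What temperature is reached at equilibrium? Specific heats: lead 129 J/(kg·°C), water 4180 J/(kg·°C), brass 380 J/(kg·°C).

T_f ≈ 34.8 °C

Energy conservation, ΣQ = 0:
0.622·129·(T − 243) + 0.585·4180·(T − 28.2) + 0.25·380·(T − 28.2) = 0
80.24(T − 243) + 2445.3(T − 28.2) + 95(T − 28.2) = 0
2620.5 T = 91134
T = 91134/2620.5 ≈ 34.78 °C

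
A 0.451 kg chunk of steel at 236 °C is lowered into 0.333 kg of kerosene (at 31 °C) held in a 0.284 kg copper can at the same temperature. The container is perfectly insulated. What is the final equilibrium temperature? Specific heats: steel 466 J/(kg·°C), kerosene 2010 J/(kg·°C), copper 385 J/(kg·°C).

T_f ≈ 74.6 °C

Energy conservation, ΣQ = 0:
0.451×466×(T − 236) + 0.333×2010×(T − 31) + 0.284×385×(T − 31) = 0
210.17(T − 236) + 669.33(T − 31) + 109.34(T − 31) = 0
(210.17 + 669.33 + 109.34) T = 210.17×236 + 669.33×31 + 109.34×31
T = 73738/988.84 ≈ 74.57 °C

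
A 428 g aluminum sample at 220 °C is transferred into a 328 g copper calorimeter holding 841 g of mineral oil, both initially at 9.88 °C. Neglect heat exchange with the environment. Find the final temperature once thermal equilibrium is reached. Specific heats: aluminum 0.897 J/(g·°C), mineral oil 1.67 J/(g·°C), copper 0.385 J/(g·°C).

Energy conservation, ΣQ = 0:
428*0.897*(T − 220) + 841*1.67*(T − 9.88) + 328*0.385*(T − 9.88) = 0
383.92(T − 220) + 1404.5(T − 9.88) + 126.28(T − 9.88) = 0
(383.92 + 1404.5 + 126.28) T = 383.92*220 + 1404.5*9.88 + 126.28*9.88
T ≈ 52.01 °C

T_f ≈ 52.0 °C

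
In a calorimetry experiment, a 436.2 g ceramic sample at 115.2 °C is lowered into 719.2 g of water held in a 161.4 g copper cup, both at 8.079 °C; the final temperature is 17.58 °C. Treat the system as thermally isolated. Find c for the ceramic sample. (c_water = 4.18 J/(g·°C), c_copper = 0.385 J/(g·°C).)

c ≈ 0.685 J/(g·°C)

Taking heat into each body as positive, Σ m c ΔT = 0:
436.2·c·(17.58 − 115.2) + 719.2·4.18·(17.58 − 8.079) + 161.4·0.385·(17.58 − 8.079) = 0
-42582 c = -29153
c = -29153/-42582 ≈ 0.6846 J/(g·°C)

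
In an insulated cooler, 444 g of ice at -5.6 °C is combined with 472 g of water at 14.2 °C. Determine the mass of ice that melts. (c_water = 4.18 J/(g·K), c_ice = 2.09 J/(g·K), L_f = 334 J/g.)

m_melted ≈ 68.3 g

Cooling the water to 0 °C releases 472·4.18·14.2 = 28016 J.
Of that, 444·2.09·5.6 = 5196.6 J goes to bring the ice to 0 °C, leaving 22819 J.
Fully melting the ice requires m_ice L_f = 444·334 = 148296 J.
Since 22819 < 148296 J, not all the ice melts; equilibrium is at 0 °C.
m_melted·334 = 22819  ⇒  m_melted ≈ 68.32 g.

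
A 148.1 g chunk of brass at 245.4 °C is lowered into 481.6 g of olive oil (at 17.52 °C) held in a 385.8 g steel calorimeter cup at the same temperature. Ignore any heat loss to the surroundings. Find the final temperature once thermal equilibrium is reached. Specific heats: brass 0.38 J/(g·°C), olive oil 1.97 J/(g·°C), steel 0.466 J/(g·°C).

T_f ≈ 28.3 °C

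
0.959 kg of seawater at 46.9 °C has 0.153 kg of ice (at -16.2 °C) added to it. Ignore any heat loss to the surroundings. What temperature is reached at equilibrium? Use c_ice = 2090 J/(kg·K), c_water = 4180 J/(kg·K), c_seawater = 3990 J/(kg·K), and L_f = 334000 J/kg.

Sum of m c ΔT and latent-heat terms is zero:
warm ice to 0 °C: 0.153×2090×(0 − (-16.2)) = 5180.3; melt ice: 0.153×334000 = 51102; meltwater 0→T: 0.153×4180×T = 639.54 T; seawater: 3826.4(T − 46.9)
4465.9 T = 179459 − 56282 = 123176
T ≈ 27.58 °C — above 0 °C, consistent with complete melting.

T_f ≈ 27.6 °C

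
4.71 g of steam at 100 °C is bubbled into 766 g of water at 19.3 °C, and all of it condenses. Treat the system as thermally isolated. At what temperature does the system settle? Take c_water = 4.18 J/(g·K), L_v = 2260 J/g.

T_f ≈ 23.1 °C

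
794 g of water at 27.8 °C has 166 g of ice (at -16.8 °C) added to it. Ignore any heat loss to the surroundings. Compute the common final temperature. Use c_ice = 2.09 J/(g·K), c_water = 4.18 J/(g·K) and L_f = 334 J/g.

T_f ≈ 7.7 °C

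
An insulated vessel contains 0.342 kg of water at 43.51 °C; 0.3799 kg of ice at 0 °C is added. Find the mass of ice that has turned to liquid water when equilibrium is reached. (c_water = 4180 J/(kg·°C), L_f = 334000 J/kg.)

m_melted ≈ 0.186 kg

Heat available from the water dropping to 0 °C: 0.342·4180·43.51 = 62200 J.
Fully melting the ice requires m_ice L_f = 0.3799·334000 = 126887 J.
That's not enough to melt it all — equilibrium is at 0 °C with ice remaining.
m_melt = 62200 / L_f = 0.1862 kg.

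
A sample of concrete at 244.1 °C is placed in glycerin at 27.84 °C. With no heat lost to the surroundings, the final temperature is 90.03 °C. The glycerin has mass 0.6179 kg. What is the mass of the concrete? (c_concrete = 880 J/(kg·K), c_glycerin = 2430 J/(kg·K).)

m ≈ 0.689 kg

Let T be the final temperature. ΣQ_i = 0:
m×880×(90.03 − 244.1) + 0.6179×2430×(90.03 − 27.84) = 0
-135582 m = -93378
m = -93378/-135582 ≈ 0.6887 kg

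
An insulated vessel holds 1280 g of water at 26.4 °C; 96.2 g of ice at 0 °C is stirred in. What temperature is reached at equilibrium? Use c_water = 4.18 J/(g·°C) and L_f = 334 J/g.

T_f ≈ 19.0 °C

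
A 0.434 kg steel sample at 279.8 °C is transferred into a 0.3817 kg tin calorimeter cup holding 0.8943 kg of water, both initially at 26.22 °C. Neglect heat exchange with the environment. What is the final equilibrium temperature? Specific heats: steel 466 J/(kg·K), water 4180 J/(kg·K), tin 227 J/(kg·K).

T_f is the heat-capacity-weighted average of the initial temperatures:
T_f = (202.24*279.8 + 3738.2*26.22 + 86.65*26.22) / (202.24 + 3738.2 + 86.65)
    = 156875 / 4027.1 ≈ 38.96 °C

T_f ≈ 39.0 °C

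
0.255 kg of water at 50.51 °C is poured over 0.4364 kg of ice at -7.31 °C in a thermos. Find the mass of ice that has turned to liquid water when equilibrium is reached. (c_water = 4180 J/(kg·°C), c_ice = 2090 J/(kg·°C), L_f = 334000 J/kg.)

Heat available from the water dropping to 0 °C: 0.255·4180·50.51 = 53839 J.
Warming the ice to 0 °C takes 0.4364·2090·7.31 = 6667.3 J, leaving 47171 J for melting.
To melt every bit of ice: 0.4364·334000 = 145758 J.
Since 47171 < 145758 J, not all the ice melts; equilibrium is at 0 °C.
m_melted·334000 = 47171  ⇒  m_melted ≈ 0.1412 kg.

m_melted ≈ 0.141 kg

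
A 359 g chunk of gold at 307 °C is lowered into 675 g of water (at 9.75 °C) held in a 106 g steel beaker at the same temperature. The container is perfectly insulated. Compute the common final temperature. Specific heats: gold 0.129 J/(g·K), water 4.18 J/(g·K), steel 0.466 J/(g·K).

T_f = Σ m_i c_i T_i / Σ m_i c_i:
T_f = (46.31·307 + 2821.5·9.75 + 49.4·9.75) / (46.31 + 2821.5 + 49.4)
    = 42209 / 2917.2 ≈ 14.47 °C

T_f ≈ 14.5 °C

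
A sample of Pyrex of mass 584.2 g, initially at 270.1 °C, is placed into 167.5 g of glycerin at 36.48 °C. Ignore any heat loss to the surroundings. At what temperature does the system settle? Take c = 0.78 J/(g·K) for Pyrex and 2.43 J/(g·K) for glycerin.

Taking heat into each body as positive, Σ m c ΔT = 0:
584.2*0.78*(T − 270.1) + 167.5*2.43*(T − 36.48) = 0
455.68(T − 270.1) + 407.03(T − 36.48) = 0
(455.68 + 407.03) T = 455.68*270.1 + 407.03*36.48
T = 137926/862.7 ≈ 159.88 °C

T_f ≈ 159.9 °C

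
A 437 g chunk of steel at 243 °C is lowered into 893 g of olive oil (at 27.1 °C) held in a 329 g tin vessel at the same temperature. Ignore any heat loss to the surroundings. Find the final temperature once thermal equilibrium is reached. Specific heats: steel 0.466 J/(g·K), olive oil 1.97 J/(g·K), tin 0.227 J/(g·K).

Net heat exchanged in the isolated system is zero:
437·0.466·(T − 243) + 893·1.97·(T − 27.1) + 329·0.227·(T − 27.1) = 0
203.64(T − 243) + 1759.2(T − 27.1) + 74.68(T − 27.1) = 0
(203.64 + 1759.2 + 74.68) T = 203.64·243 + 1759.2·27.1 + 74.68·27.1
T = 99184/2037.5 ≈ 48.68 °C

T_f ≈ 48.7 °C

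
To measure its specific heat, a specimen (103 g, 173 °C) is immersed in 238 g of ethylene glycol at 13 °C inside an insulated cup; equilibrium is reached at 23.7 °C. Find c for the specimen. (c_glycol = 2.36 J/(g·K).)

c ≈ 0.391 J/(g·K)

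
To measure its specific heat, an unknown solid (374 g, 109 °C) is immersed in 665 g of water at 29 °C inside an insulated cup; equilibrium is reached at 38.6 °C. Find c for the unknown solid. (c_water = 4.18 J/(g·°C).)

Heat lost by the unknown solid = heat gained by the water:
374·c·(109 − 38.6) = 665·4.18·(38.6 − 29)
26330 c = 26685  ⇒  c ≈ 1.014 J/(g·°C)

c ≈ 1.01 J/(g·°C)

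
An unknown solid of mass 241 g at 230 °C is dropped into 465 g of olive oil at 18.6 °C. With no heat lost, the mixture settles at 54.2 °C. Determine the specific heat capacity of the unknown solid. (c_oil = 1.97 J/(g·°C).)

m_s c (T_s − T_f) = m_oil c_oil (T_f − T_0):
241×c×(230 − 54.2) = 465×1.97×(54.2 − 18.6)
42368 c = 32611  ⇒  c ≈ 0.7697 J/(g·°C)

c ≈ 0.77 J/(g·°C)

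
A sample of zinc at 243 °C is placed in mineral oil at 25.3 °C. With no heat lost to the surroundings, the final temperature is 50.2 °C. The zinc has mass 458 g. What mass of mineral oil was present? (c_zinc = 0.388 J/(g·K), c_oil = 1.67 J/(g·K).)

m ≈ 824 g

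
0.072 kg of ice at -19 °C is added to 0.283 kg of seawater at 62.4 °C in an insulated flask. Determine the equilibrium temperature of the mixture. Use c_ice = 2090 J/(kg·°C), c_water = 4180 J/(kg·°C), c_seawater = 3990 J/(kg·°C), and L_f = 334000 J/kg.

T_f ≈ 30.5 °C

Setting the total heat transfer to zero:
warm ice to 0 °C: 0.072×2090×(0 − (-19)) = 2859.1; melt ice: 0.072×334000 = 24048; warm the meltwater: 300.96 T; seawater: 1129.2(T − 62.4)
1430.1 T = 70460 − 26907 = 43553
T ≈ 30.45 °C — above 0 °C, consistent with complete melting.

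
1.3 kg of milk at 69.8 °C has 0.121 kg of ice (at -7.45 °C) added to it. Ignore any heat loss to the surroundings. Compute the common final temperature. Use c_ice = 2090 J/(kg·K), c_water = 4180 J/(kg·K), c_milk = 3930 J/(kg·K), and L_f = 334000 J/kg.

T_f ≈ 56.0 °C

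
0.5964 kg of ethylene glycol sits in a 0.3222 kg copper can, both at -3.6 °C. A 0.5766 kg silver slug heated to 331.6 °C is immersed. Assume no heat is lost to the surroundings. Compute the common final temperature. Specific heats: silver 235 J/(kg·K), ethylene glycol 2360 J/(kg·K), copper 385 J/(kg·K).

Energy conservation, ΣQ = 0:
0.5766*235*(T − 331.6) + 0.5964*2360*(T − (-3.6)) + 0.3222*385*(T − (-3.6)) = 0
135.5(T − 331.6) + 1407.5(T − (-3.6)) + 124.05(T − (-3.6)) = 0
1667.1 T = 39419
T ≈ 23.65 °C

T_f ≈ 23.6 °C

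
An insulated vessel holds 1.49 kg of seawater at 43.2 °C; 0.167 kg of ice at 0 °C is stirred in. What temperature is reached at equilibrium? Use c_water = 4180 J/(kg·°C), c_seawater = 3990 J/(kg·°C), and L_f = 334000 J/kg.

T_f ≈ 30.3 °C

Taking heat into each body as positive, Σ m c ΔT = 0:
melt ice: 0.167·334000 = 55778
  meltwater 0→T: 0.167·4180·T = 698.06 T
  seawater cools: 1.49·3990·(T − 43.2) = 5945.1(T − 43.2)
6643.2 T = 256828 − 55778 = 201050
T ≈ 30.26 °C — above 0 °C, consistent with complete melting.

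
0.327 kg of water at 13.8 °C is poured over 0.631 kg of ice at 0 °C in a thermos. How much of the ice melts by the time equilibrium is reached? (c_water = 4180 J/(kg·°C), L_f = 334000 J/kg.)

m_melted ≈ 0.0565 kg

Water can give up m c ΔT = 0.327·4180·13.8 = 18863 J before reaching 0 °C.
Fully melting the ice requires m_ice L_f = 0.631·334000 = 210754 J.
That's not enough to melt it all — equilibrium is at 0 °C with ice remaining.
Mass melted = 18863/334000 ≈ 0.05648 kg.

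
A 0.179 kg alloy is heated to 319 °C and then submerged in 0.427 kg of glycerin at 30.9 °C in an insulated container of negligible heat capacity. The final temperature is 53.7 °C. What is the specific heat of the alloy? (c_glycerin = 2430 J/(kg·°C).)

c ≈ 498 J/(kg·°C)

Heat gained plus heat lost sum to zero:
0.179×c×(53.7 − 319) + 0.427×2430×(53.7 − 30.9) = 0
-47.49 c = -23658
c = -23658/-47.49 ≈ 498.2 J/(kg·°C)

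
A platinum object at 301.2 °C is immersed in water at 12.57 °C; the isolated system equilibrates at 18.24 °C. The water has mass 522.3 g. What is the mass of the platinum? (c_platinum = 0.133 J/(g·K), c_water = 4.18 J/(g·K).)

m ≈ 329 g

Net heat exchanged in the isolated system is zero:
m×0.133×(18.24 − 301.2) + 522.3×4.18×(18.24 − 12.57) = 0
-37.63 m = -12379
m = -12379/-37.63 ≈ 328.9 g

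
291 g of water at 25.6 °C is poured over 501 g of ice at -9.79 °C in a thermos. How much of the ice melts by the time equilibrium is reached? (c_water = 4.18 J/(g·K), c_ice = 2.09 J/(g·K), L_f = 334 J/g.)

m_melted ≈ 62.5 g

Water can give up m c ΔT = 291·4.18·25.6 = 31139 J before reaching 0 °C.
Of that, 501·2.09·9.79 = 10251 J goes to bring the ice to 0 °C, leaving 20888 J.
To melt every bit of ice: 501·334 = 167334 J.
That's not enough to melt it all — equilibrium is at 0 °C with ice remaining.
m_melt = 20888 / L_f = 62.54 g.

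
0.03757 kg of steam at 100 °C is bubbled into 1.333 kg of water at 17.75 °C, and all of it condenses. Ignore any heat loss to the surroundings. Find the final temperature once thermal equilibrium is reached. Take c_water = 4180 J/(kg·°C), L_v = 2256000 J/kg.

T_f ≈ 34.8 °C

Setting the total heat transfer to zero:
steam→water at 100 °C releases m L_v = 0.03757·2256000 = 84758
  condensed water 100 °C→T: 157.04(T − 100)
  original water: 5571.9(T − 17.75)
5729 T = 84758 + 15704 + 98902 = 199364
T ≈ 34.80 °C (< 100 °C, so full condensation is consistent).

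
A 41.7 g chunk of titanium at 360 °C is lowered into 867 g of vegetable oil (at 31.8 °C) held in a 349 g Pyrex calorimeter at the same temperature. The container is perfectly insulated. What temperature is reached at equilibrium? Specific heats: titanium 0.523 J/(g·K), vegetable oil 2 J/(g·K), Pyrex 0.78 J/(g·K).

Net heat exchanged in the isolated system is zero:
41.7*0.523*(T − 360) + 867*2*(T − 31.8) + 349*0.78*(T − 31.8) = 0
21.81(T − 360) + 1734(T − 31.8) + 272.22(T − 31.8) = 0
(21.81 + 1734 + 272.22) T = 21.81*360 + 1734*31.8 + 272.22*31.8
T = 71649 / 2028 = 35.3 °C

T_f ≈ 35.3 °C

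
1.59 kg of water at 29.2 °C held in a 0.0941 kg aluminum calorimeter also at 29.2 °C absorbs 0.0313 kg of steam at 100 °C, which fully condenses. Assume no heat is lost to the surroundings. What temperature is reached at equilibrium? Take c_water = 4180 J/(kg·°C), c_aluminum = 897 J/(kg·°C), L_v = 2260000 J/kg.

Energy balance with sensible and latent terms:
condense steam: −0.0313·2260000 = −70738
  condensate cools 100→T: 0.0313·4180·(T − 100) = 130.83(T − 100)
  original water: 6646.2(T − 29.2)
  aluminum cup: 0.0941·897·(T − 29.2) = 84.41(T − 29.2)
6861.4 T = 70738 + 13083 + 196534 = 280355
T ≈ 40.86 °C (< 100 °C, so full condensation is consistent).

T_f ≈ 40.9 °C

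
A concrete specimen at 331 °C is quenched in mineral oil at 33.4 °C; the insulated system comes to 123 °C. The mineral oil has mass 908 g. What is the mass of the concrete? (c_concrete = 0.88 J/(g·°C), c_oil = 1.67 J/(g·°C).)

m ≈ 742 g

Heat lost by the concrete = heat gained by the oil:
m·0.88·(331 − 123) = 908·1.67·(123 − 33.4)
183.04 m = 135866  ⇒  m ≈ 742.3 g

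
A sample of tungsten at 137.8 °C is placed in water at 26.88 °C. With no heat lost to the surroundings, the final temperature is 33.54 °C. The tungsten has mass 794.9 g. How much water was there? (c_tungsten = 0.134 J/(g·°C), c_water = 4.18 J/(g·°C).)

m ≈ 399 g

Energy conservation, ΣQ = 0:
794.9×0.134×(33.54 − 137.8) + m×4.18×(33.54 − 26.88) = 0
27.84 m = 11105
m = 11105/27.84 ≈ 398.9 g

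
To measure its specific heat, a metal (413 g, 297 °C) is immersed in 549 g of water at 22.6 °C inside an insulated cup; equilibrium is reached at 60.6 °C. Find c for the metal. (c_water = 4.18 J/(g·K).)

Heat lost by the metal = heat gained by the water:
413·c·(297 − 60.6) = 549·4.18·(60.6 − 22.6)
97633 c = 87203  ⇒  c ≈ 0.8932 J/(g·K)

c ≈ 0.893 J/(g·K)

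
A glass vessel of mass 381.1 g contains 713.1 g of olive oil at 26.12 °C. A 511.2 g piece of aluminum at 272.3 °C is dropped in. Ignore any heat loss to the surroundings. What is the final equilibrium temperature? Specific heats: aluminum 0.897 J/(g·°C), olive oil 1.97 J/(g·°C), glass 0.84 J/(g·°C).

T_f ≈ 77.8 °C

Let T be the final temperature. ΣQ_i = 0:
511.2*0.897*(T − 272.3) + 713.1*1.97*(T − 26.12) + 381.1*0.84*(T − 26.12) = 0
(458.55 + 1404.8 + 320.12) T = 458.55*272.3 + 1404.8*26.12 + 320.12*26.12
T = 169917/2183.5 ≈ 77.82 °C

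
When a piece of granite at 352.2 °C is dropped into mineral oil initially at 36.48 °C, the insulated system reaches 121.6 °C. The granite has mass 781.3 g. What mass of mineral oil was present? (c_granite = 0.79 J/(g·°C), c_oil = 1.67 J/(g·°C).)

Heat gained plus heat lost sum to zero:
781.3·0.79·(121.6 − 352.2) + m·1.67·(121.6 − 36.48) = 0
142.15 m = 142333
m = 142333/142.15 ≈ 1001 g

m ≈ 1000 g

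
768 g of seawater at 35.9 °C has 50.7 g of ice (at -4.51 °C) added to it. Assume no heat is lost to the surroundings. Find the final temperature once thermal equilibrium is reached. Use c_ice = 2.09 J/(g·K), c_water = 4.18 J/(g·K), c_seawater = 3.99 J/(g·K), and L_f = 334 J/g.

T_f ≈ 28.3 °C

Net heat exchanged in the isolated system is zero:
warm ice to 0 °C: 50.7×2.09×(0 − (-4.51)) = 477.89; fusion: m_ice L_f = 50.7×334 = 16934; warm the meltwater: 211.93 T; seawater cools: 768×3.99×(T − 35.9) = 3064.3(T − 35.9)
3276.2 T = 110009 − 17412 = 92597
T ≈ 28.26 °C (positive, so assuming full melt was valid).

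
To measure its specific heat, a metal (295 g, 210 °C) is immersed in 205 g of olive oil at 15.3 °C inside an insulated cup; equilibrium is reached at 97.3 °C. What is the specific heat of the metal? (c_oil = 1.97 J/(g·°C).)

Taking heat into each body as positive, Σ m c ΔT = 0:
295×c×(97.3 − 210) + 205×1.97×(97.3 − 15.3) = 0
-33246 c = -33116
c = -33116/-33246 ≈ 0.9961 J/(g·°C)

c ≈ 0.996 J/(g·°C)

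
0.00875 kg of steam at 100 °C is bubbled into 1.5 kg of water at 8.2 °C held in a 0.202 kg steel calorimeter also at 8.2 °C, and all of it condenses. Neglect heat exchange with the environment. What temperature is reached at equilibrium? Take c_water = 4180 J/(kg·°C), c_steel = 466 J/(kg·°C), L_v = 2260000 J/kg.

T_f ≈ 11.8 °C

Energy balance with sensible and latent terms:
latent heat released on condensation: 0.00875×2260000 = 19775; condensate cools 100→T: 0.00875×4180×(T − 100) = 36.58(T − 100); original water: 6270(T − 8.2); cup: 94.13(T − 8.2)
6400.7 T = 19775 + 3657.5 + 52186 = 75618
T ≈ 11.81 °C, under the boiling point, so the assumption holds.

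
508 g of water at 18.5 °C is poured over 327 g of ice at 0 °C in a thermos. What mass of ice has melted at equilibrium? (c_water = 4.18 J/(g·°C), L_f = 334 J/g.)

m_melted ≈ 118 g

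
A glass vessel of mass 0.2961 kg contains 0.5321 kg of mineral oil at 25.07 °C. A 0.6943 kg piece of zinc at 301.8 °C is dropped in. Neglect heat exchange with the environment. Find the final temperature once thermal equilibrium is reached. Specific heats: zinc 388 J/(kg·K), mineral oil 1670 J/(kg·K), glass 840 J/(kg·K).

T_f ≈ 78.1 °C

Setting the total heat transfer to zero:
0.6943*388*(T − 301.8) + 0.5321*1670*(T − 25.07) + 0.2961*840*(T − 25.07) = 0
1406.7 T = 109814
T = 109814/1406.7 ≈ 78.06 °C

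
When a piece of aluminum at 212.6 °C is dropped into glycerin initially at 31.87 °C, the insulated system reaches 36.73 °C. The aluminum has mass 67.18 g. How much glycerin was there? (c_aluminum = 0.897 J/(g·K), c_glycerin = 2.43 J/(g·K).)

m ≈ 897 g

Taking heat into each body as positive, Σ m c ΔT = 0:
67.18·0.897·(36.73 − 212.6) + m·2.43·(36.73 − 31.87) = 0
11.81 m = 10598
m = 10598/11.81 ≈ 897.4 g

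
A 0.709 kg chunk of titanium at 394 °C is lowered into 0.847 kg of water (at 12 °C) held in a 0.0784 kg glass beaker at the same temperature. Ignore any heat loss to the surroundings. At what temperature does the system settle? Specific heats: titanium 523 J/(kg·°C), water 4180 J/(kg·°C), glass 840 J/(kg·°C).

T_f ≈ 47.6 °C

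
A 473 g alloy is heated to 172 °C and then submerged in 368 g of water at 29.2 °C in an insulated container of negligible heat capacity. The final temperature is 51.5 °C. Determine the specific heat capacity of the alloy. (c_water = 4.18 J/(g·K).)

c ≈ 0.602 J/(g·K)

Heat lost by the alloy = heat gained by the water:
473×c×(172 − 51.5) = 368×4.18×(51.5 − 29.2)
56996 c = 34303  ⇒  c ≈ 0.6018 J/(g·K)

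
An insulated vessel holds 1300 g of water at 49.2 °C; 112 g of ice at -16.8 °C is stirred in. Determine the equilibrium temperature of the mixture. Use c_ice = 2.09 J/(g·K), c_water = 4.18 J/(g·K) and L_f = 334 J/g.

T_f ≈ 38.3 °C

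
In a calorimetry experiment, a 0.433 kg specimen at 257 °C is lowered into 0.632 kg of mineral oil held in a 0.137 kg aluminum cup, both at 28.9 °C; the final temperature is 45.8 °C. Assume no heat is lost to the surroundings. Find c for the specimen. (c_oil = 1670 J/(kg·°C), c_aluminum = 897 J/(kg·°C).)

Energy conservation, ΣQ = 0:
0.433·c·(45.8 − 257) + 0.632·1670·(45.8 − 28.9) + 0.137·897·(45.8 − 28.9) = 0
-91.45 c = -19914
c = -19914/-91.45 ≈ 217.8 J/(kg·°C)

c ≈ 218 J/(kg·°C)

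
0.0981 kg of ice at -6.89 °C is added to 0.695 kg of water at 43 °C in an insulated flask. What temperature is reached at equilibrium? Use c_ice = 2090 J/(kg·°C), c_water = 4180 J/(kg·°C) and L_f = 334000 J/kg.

T_f ≈ 27.4 °C

Let T be the final temperature. ΣQ_i = 0:
ice -6.89→0 °C: 0.0981×2090×6.89 = 1412.6
  fusion: m_ice L_f = 0.0981×334000 = 32765
  meltwater 0→T: 0.0981×4180×T = 410.06 T
  water cools: 0.695×4180×(T − 43) = 2905.1(T − 43)
3315.2 T = 124919 − 34178 = 90741
T ≈ 27.37 °C — above 0 °C, consistent with complete melting.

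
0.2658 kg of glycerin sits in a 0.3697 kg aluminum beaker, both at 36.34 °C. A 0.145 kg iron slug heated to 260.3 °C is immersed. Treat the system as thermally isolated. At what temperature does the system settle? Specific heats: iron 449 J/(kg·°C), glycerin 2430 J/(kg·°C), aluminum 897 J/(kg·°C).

T_f ≈ 50.3 °C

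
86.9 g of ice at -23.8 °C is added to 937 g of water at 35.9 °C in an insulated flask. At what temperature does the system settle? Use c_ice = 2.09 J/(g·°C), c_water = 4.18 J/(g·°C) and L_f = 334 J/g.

Conservation of energy gives ΣQ = 0:
ice -23.8→0 °C: 86.9×2.09×23.8 = 4322.6
  fusion: m_ice L_f = 86.9×334 = 29025
  warm the meltwater: 363.24 T
  water cools: 937×4.18×(T − 35.9) = 3916.7(T − 35.9)
4279.9 T = 140608 − 33347 = 107261
T ≈ 25.06 °C. Since T > 0 °C, the all-ice-melts assumption holds.

T_f ≈ 25.1 °C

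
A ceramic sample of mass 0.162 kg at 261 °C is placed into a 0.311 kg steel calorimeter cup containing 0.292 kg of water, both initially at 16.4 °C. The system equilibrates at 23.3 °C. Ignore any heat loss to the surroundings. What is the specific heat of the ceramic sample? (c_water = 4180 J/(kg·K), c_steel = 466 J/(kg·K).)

c ≈ 245 J/(kg·K)

Conservation of energy gives ΣQ = 0:
0.162·c·(23.3 − 261) + 0.292·4180·(23.3 − 16.4) + 0.311·466·(23.3 − 16.4) = 0
-38.51 c = -9421.9
c = -9421.9/-38.51 ≈ 244.7 J/(kg·K)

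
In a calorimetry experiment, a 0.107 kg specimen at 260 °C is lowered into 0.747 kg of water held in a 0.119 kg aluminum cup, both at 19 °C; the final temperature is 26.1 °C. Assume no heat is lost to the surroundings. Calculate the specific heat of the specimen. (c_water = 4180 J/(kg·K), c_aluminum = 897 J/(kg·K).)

Net heat exchanged in the isolated system is zero:
0.107×c×(26.1 − 260) + 0.747×4180×(26.1 − 19) + 0.119×897×(26.1 − 19) = 0
-25.03 c = -22927
c = -22927/-25.03 ≈ 916.1 J/(kg·K)

c ≈ 916 J/(kg·K)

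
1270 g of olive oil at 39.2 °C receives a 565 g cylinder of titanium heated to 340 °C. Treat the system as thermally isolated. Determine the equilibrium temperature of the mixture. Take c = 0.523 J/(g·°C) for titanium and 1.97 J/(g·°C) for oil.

Heat lost by the titanium equals heat gained by the oil:
565*0.523*(340 − T) = 1270*1.97*(T − 39.2)
295.5(340 − T) = 2501.9(T − 39.2)
2797.4 T = 198543  ⇒  T ≈ 70.97 °C

T_f ≈ 71.0 °C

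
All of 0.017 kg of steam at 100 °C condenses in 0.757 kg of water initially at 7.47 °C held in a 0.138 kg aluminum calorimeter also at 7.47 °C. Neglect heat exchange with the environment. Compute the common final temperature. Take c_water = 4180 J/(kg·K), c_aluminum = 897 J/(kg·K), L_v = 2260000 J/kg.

T_f ≈ 20.9 °C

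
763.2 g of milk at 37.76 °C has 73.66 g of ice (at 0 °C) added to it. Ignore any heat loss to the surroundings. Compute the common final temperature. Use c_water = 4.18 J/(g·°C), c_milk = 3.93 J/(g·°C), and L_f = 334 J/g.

Heat gained plus heat lost sum to zero:
latent heat to melt: 73.66×334 = 24602
  warm the meltwater: 307.9 T
  milk: 2999.4(T − 37.76)
3307.3 T = 113256 − 24602 = 88654
T ≈ 26.81 °C (positive, so assuming full melt was valid).

T_f ≈ 26.8 °C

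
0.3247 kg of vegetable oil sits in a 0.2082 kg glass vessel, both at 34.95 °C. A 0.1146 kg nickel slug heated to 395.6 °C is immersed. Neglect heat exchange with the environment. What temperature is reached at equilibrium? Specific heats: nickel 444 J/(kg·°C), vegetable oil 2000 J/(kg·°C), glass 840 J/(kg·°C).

Let T be the final temperature. ΣQ_i = 0:
0.1146×444×(T − 395.6) + 0.3247×2000×(T − 34.95) + 0.2082×840×(T − 34.95) = 0
(50.88 + 649.4 + 174.89) T = 50.88×395.6 + 649.4×34.95 + 174.89×34.95
T = 48938 / 875.17 = 55.9 °C

T_f ≈ 55.9 °C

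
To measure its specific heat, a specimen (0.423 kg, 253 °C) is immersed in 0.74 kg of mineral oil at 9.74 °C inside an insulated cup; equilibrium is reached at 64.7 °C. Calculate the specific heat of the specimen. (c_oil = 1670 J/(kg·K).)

m_s c (T_s − T_f) = m_oil c_oil (T_f − T_0):
0.423×c×(253 − 64.7) = 0.74×1670×(64.7 − 9.74)
79.65 c = 67920  ⇒  c ≈ 852.7 J/(kg·K)

c ≈ 853 J/(kg·K)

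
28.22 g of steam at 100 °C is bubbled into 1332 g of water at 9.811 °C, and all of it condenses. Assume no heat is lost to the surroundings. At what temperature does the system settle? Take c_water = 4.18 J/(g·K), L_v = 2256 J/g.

T_f ≈ 22.9 °C

Heat gained plus heat lost sum to zero:
steam→water at 100 °C releases m L_v = 28.22×2256 = 63664; condensed water 100 °C→T: 117.96(T − 100); water warms: 1332×4.18×(T − 9.811) = 5567.8(T − 9.811)
5685.7 T = 63664 + 11796 + 54625 = 130086
T ≈ 22.88 °C (< 100 °C, so full condensation is consistent).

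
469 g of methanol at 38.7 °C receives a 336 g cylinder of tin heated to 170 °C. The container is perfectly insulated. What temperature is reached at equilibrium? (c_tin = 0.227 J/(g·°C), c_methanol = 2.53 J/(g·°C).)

T_f ≈ 46.6 °C

With ΣQ=0 the equilibrium temperature is the m·c-weighted mean:
T_f = (76.27*170 + 1186.6*38.7) / (76.27 + 1186.6)
    = 58886 / 1262.8 ≈ 46.63 °C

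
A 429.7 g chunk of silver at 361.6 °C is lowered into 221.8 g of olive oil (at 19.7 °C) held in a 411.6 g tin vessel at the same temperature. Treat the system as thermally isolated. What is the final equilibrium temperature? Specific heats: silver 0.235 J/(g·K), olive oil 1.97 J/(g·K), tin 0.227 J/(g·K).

T_f ≈ 74.4 °C

With ΣQ=0 the equilibrium temperature is the m·c-weighted mean:
T_f = (100.98·361.6 + 436.95·19.7 + 93.43·19.7) / (100.98 + 436.95 + 93.43)
    = 46963 / 631.36 ≈ 74.38 °C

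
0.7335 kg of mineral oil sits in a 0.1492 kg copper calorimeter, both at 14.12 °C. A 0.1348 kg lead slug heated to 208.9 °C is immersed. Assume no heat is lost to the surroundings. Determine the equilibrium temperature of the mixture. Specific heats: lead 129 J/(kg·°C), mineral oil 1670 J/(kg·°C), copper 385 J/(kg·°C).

T_f = Σ m_i c_i T_i / Σ m_i c_i:
T_f = (17.39*208.9 + 1224.9*14.12 + 57.44*14.12) / (17.39 + 1224.9 + 57.44)
    = 21740 / 1299.8 ≈ 16.73 °C

T_f ≈ 16.7 °C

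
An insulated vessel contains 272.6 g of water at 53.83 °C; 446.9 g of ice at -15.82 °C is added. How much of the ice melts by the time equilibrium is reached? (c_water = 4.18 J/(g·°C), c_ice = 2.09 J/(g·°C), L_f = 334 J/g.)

m_melted ≈ 139 g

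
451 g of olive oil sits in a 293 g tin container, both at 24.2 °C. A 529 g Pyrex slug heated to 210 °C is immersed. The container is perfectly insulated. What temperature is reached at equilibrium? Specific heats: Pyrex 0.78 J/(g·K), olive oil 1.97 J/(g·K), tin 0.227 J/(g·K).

T_f is the heat-capacity-weighted average of the initial temperatures:
T_f = (412.62×210 + 888.47×24.2 + 66.51×24.2) / (412.62 + 888.47 + 66.51)
    = 109761 / 1367.6 ≈ 80.26 °C

T_f ≈ 80.3 °C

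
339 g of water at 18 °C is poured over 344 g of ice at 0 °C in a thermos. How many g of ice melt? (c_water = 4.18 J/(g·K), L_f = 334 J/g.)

Cooling the water to 0 °C releases 339×4.18×18 = 25506 J.
Fully melting the ice requires m_ice L_f = 344×334 = 114896 J.
That's not enough to melt it all — equilibrium is at 0 °C with ice remaining.
m_melted×334 = 25506  ⇒  m_melted ≈ 76.37 g.

m_melted ≈ 76.4 g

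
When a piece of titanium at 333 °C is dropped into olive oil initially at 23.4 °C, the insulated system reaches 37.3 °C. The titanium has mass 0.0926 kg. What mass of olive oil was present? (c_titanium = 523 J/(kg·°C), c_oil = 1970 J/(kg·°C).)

m ≈ 0.523 kg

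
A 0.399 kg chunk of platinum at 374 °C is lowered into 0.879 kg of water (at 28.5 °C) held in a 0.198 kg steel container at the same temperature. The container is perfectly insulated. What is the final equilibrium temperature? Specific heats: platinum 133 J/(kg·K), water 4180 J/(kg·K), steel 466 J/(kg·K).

T_f ≈ 33.3 °C

With ΣQ=0 the equilibrium temperature is the m·c-weighted mean:
T_f = (53.07×374 + 3674.2×28.5 + 92.27×28.5) / (53.07 + 3674.2 + 92.27)
    = 127192 / 3819.6 ≈ 33.30 °C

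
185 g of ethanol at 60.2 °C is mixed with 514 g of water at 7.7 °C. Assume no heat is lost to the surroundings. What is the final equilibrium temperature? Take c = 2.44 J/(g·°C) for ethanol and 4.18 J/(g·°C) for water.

T_f ≈ 16.8 °C

T_f is the heat-capacity-weighted average of the initial temperatures:
T_f = (451.4*60.2 + 2148.5*7.7) / (451.4 + 2148.5)
    = 43718 / 2599.9 ≈ 16.82 °C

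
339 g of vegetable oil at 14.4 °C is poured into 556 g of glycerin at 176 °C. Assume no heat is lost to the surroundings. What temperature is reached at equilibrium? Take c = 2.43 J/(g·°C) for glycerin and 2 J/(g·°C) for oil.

T_f ≈ 122.0 °C

Heat lost by the glycerin equals heat gained by the oil:
556*2.43*(176 − T) = 339*2*(T − 14.4)
1351.1(176 − T) = 678(T − 14.4)
2029.1 T = 247553  ⇒  T ≈ 122.00 °C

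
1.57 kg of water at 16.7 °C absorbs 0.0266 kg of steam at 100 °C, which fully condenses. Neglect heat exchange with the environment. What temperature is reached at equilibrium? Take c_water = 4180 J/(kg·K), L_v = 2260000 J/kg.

Net heat exchanged in the isolated system is zero:
condense steam: −0.0266×2260000 = −60116
  condensed water 100 °C→T: 111.19(T − 100)
  original water: 6562.6(T − 16.7)
6673.8 T = 60116 + 11119 + 109595 = 180830
T ≈ 27.10 °C (< 100 °C, so full condensation is consistent).

T_f ≈ 27.1 °C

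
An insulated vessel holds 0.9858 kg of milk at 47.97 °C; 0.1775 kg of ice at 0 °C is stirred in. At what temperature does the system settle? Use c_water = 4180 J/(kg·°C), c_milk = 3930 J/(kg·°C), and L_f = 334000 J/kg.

T_f ≈ 27.4 °C

Taking heat into each body as positive, Σ m c ΔT = 0:
melt ice: 0.1775×334000 = 59285
  warm the meltwater: 741.95 T
  milk: 3874.2(T − 47.97)
4616.1 T = 185845 − 59285 = 126560
T ≈ 27.42 °C. Since T > 0 °C, the all-ice-melts assumption holds.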